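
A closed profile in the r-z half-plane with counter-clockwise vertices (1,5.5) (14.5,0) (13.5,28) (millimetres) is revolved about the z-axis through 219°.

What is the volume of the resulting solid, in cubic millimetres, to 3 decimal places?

Profile (r,z), 3 vertices: (1,5.5) (14.5,0) (13.5,28)
edge 0: (1,5.5)→(14.5,0)  cross = 1·0 − 14.5·5.5 = -79.7500; (r_i+r_j)·cross = 15.5·-79.7500 = -1236.1250
edge 1: (14.5,0)→(13.5,28)  cross = 14.5·28 − 13.5·0 = 406.0000; (r_i+r_j)·cross = 28·406.0000 = 11368.0000
edge 2: (13.5,28)→(1,5.5)  cross = 13.5·5.5 − 1·28 = 46.2500; (r_i+r_j)·cross = 14.5·46.2500 = 670.6250
Σcross = 372.5000 → A = |Σcross|/2 = 186.2500 mm²
Σ(r_i+r_j)·cross = 10802.5000 → first moment M = |Σ|/6 = 1800.4167
R_c = M/A = 1800.4167/186.2500 = 9.6667 mm
θ = 219° = 3.822271 rad
V = θ·R_c·A = 3.822271·9.6667·186.2500 = 6881.681 mm³

Volume = 6881.681 mm³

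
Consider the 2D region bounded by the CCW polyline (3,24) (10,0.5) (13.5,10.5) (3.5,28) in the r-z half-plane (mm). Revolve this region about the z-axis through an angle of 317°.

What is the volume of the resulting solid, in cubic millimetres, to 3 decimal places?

Profile (r,z), 4 vertices: (3,24) (10,0.5) (13.5,10.5) (3.5,28)
edge 0: (3,24)→(10,0.5)  cross = 3·0.5 − 10·24 = -238.5000; (r_i+r_j)·cross = 13·-238.5000 = -3100.5000
edge 1: (10,0.5)→(13.5,10.5)  cross = 10·10.5 − 13.5·0.5 = 98.2500; (r_i+r_j)·cross = 23.5·98.2500 = 2308.8750
edge 2: (13.5,10.5)→(3.5,28)  cross = 13.5·28 − 3.5·10.5 = 341.2500; (r_i+r_j)·cross = 17·341.2500 = 5801.2500
edge 3: (3.5,28)→(3,24)  cross = 3.5·24 − 3·28 = 0.0000; (r_i+r_j)·cross = 6.5·0.0000 = 0.0000
Σcross = 201.0000 → A = |Σcross|/2 = 100.5000 mm²
Σ(r_i+r_j)·cross = 5009.6250 → first moment M = |Σ|/6 = 834.9375
R_c = M/A = 834.9375/100.5000 = 8.3078 mm
θ = 317° = 5.532694 rad
V = θ·R_c·A = 5.532694·8.3078·100.5000 = 4619.453 mm³

Volume = 4619.453 mm³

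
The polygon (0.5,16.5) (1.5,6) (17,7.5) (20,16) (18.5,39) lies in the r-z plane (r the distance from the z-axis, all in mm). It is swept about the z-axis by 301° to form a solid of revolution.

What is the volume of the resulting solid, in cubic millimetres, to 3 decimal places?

Volume = 23513.417 mm³

Profile (r,z), 5 vertices: (0.5,16.5) (1.5,6) (17,7.5) (20,16) (18.5,39)
edge 0: (0.5,16.5)→(1.5,6)  cross = 0.5·6 − 1.5·16.5 = -21.7500; (r_i+r_j)·cross = 2·-21.7500 = -43.5000
edge 1: (1.5,6)→(17,7.5)  cross = 1.5·7.5 − 17·6 = -90.7500; (r_i+r_j)·cross = 18.5·-90.7500 = -1678.8750
edge 2: (17,7.5)→(20,16)  cross = 17·16 − 20·7.5 = 122.0000; (r_i+r_j)·cross = 37·122.0000 = 4514.0000
edge 3: (20,16)→(18.5,39)  cross = 20·39 − 18.5·16 = 484.0000; (r_i+r_j)·cross = 38.5·484.0000 = 18634.0000
edge 4: (18.5,39)→(0.5,16.5)  cross = 18.5·16.5 − 0.5·39 = 285.7500; (r_i+r_j)·cross = 19·285.7500 = 5429.2500
Σcross = 779.2500 → A = |Σcross|/2 = 389.6250 mm²
Σ(r_i+r_j)·cross = 26854.8750 → first moment M = |Σ|/6 = 4475.8125
R_c = M/A = 4475.8125/389.6250 = 11.4875 mm
θ = 301° = 5.253441 rad
V = θ·R_c·A = 5.253441·11.4875·389.6250 = 23513.417 mm³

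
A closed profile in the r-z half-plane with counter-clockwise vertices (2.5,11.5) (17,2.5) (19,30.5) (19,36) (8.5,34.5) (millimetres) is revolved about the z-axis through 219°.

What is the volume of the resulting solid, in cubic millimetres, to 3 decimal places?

Profile (r,z), 5 vertices: (2.5,11.5) (17,2.5) (19,30.5) (19,36) (8.5,34.5)
edge 0: (2.5,11.5)→(17,2.5)  cross = 2.5·2.5 − 17·11.5 = -189.2500; (r_i+r_j)·cross = 19.5·-189.2500 = -3690.3750
edge 1: (17,2.5)→(19,30.5)  cross = 17·30.5 − 19·2.5 = 471.0000; (r_i+r_j)·cross = 36·471.0000 = 16956.0000
edge 2: (19,30.5)→(19,36)  cross = 19·36 − 19·30.5 = 104.5000; (r_i+r_j)·cross = 38·104.5000 = 3971.0000
edge 3: (19,36)→(8.5,34.5)  cross = 19·34.5 − 8.5·36 = 349.5000; (r_i+r_j)·cross = 27.5·349.5000 = 9611.2500
edge 4: (8.5,34.5)→(2.5,11.5)  cross = 8.5·11.5 − 2.5·34.5 = 11.5000; (r_i+r_j)·cross = 11·11.5000 = 126.5000
Σcross = 747.2500 → A = |Σcross|/2 = 373.6250 mm²
Σ(r_i+r_j)·cross = 26974.3750 → first moment M = |Σ|/6 = 4495.7292
R_c = M/A = 4495.7292/373.6250 = 12.0327 mm
θ = 219° = 3.822271 rad
V = θ·R_c·A = 3.822271·12.0327·373.6250 = 17183.895 mm³

Volume = 17183.895 mm³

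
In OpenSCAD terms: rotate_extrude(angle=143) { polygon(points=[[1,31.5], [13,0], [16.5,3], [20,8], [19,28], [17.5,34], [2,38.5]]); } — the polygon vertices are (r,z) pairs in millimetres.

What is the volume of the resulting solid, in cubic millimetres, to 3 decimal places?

Profile (r,z), 7 vertices: (1,31.5) (13,0) (16.5,3) (20,8) (19,28) (17.5,34) (2,38.5)
edge 0: (1,31.5)→(13,0)  cross = 1·0 − 13·31.5 = -409.5000; (r_i+r_j)·cross = 14·-409.5000 = -5733.0000
edge 1: (13,0)→(16.5,3)  cross = 13·3 − 16.5·0 = 39.0000; (r_i+r_j)·cross = 29.5·39.0000 = 1150.5000
edge 2: (16.5,3)→(20,8)  cross = 16.5·8 − 20·3 = 72.0000; (r_i+r_j)·cross = 36.5·72.0000 = 2628.0000
edge 3: (20,8)→(19,28)  cross = 20·28 − 19·8 = 408.0000; (r_i+r_j)·cross = 39·408.0000 = 15912.0000
edge 4: (19,28)→(17.5,34)  cross = 19·34 − 17.5·28 = 156.0000; (r_i+r_j)·cross = 36.5·156.0000 = 5694.0000
edge 5: (17.5,34)→(2,38.5)  cross = 17.5·38.5 − 2·34 = 605.7500; (r_i+r_j)·cross = 19.5·605.7500 = 11812.1250
edge 6: (2,38.5)→(1,31.5)  cross = 2·31.5 − 1·38.5 = 24.5000; (r_i+r_j)·cross = 3·24.5000 = 73.5000
Σcross = 895.7500 → A = |Σcross|/2 = 447.8750 mm²
Σ(r_i+r_j)·cross = 31537.1250 → first moment M = |Σ|/6 = 5256.1875
R_c = M/A = 5256.1875/447.8750 = 11.7358 mm
θ = 143° = 2.495821 rad
V = θ·R_c·A = 2.495821·11.7358·447.8750 = 13118.502 mm³

Volume = 13118.502 mm³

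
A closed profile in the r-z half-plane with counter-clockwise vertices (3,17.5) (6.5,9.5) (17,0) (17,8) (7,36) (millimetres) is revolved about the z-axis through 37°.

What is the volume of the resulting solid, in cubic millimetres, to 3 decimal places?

Profile (r,z), 5 vertices: (3,17.5) (6.5,9.5) (17,0) (17,8) (7,36)
edge 0: (3,17.5)→(6.5,9.5)  cross = 3·9.5 − 6.5·17.5 = -85.2500; (r_i+r_j)·cross = 9.5·-85.2500 = -809.8750
edge 1: (6.5,9.5)→(17,0)  cross = 6.5·0 − 17·9.5 = -161.5000; (r_i+r_j)·cross = 23.5·-161.5000 = -3795.2500
edge 2: (17,0)→(17,8)  cross = 17·8 − 17·0 = 136.0000; (r_i+r_j)·cross = 34·136.0000 = 4624.0000
edge 3: (17,8)→(7,36)  cross = 17·36 − 7·8 = 556.0000; (r_i+r_j)·cross = 24·556.0000 = 13344.0000
edge 4: (7,36)→(3,17.5)  cross = 7·17.5 − 3·36 = 14.5000; (r_i+r_j)·cross = 10·14.5000 = 145.0000
Σcross = 459.7500 → A = |Σcross|/2 = 229.8750 mm²
Σ(r_i+r_j)·cross = 13507.8750 → first moment M = |Σ|/6 = 2251.3125
R_c = M/A = 2251.3125/229.8750 = 9.7936 mm
θ = 37° = 0.645772 rad
V = θ·R_c·A = 0.645772·9.7936·229.8750 = 1453.834 mm³

Volume = 1453.834 mm³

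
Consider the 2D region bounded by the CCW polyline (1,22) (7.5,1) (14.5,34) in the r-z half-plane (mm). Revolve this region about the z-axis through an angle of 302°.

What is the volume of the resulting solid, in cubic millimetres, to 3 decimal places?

Volume = 7304.142 mm³

Profile (r,z), 3 vertices: (1,22) (7.5,1) (14.5,34)
edge 0: (1,22)→(7.5,1)  cross = 1·1 − 7.5·22 = -164.0000; (r_i+r_j)·cross = 8.5·-164.0000 = -1394.0000
edge 1: (7.5,1)→(14.5,34)  cross = 7.5·34 − 14.5·1 = 240.5000; (r_i+r_j)·cross = 22·240.5000 = 5291.0000
edge 2: (14.5,34)→(1,22)  cross = 14.5·22 − 1·34 = 285.0000; (r_i+r_j)·cross = 15.5·285.0000 = 4417.5000
Σcross = 361.5000 → A = |Σcross|/2 = 180.7500 mm²
Σ(r_i+r_j)·cross = 8314.5000 → first moment M = |Σ|/6 = 1385.7500
R_c = M/A = 1385.7500/180.7500 = 7.6667 mm
θ = 302° = 5.270894 rad
V = θ·R_c·A = 5.270894·7.6667·180.7500 = 7304.142 mm³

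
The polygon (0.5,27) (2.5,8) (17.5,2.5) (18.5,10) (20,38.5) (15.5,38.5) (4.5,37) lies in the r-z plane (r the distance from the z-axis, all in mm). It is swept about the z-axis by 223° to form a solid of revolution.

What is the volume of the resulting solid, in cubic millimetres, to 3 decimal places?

Volume = 23457.267 mm³

Profile (r,z), 7 vertices: (0.5,27) (2.5,8) (17.5,2.5) (18.5,10) (20,38.5) (15.5,38.5) (4.5,37)
edge 0: (0.5,27)→(2.5,8)  cross = 0.5·8 − 2.5·27 = -63.5000; (r_i+r_j)·cross = 3·-63.5000 = -190.5000
edge 1: (2.5,8)→(17.5,2.5)  cross = 2.5·2.5 − 17.5·8 = -133.7500; (r_i+r_j)·cross = 20·-133.7500 = -2675.0000
edge 2: (17.5,2.5)→(18.5,10)  cross = 17.5·10 − 18.5·2.5 = 128.7500; (r_i+r_j)·cross = 36·128.7500 = 4635.0000
edge 3: (18.5,10)→(20,38.5)  cross = 18.5·38.5 − 20·10 = 512.2500; (r_i+r_j)·cross = 38.5·512.2500 = 19721.6250
edge 4: (20,38.5)→(15.5,38.5)  cross = 20·38.5 − 15.5·38.5 = 173.2500; (r_i+r_j)·cross = 35.5·173.2500 = 6150.3750
edge 5: (15.5,38.5)→(4.5,37)  cross = 15.5·37 − 4.5·38.5 = 400.2500; (r_i+r_j)·cross = 20·400.2500 = 8005.0000
edge 6: (4.5,37)→(0.5,27)  cross = 4.5·27 − 0.5·37 = 103.0000; (r_i+r_j)·cross = 5·103.0000 = 515.0000
Σcross = 1120.2500 → A = |Σcross|/2 = 560.1250 mm²
Σ(r_i+r_j)·cross = 36161.5000 → first moment M = |Σ|/6 = 6026.9167
R_c = M/A = 6026.9167/560.1250 = 10.7599 mm
θ = 223° = 3.892084 rad
V = θ·R_c·A = 3.892084·10.7599·560.1250 = 23457.267 mm³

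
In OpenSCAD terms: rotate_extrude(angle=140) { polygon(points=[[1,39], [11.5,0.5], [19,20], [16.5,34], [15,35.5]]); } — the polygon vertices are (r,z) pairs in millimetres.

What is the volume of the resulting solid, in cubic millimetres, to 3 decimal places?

Profile (r,z), 5 vertices: (1,39) (11.5,0.5) (19,20) (16.5,34) (15,35.5)
edge 0: (1,39)→(11.5,0.5)  cross = 1·0.5 − 11.5·39 = -448.0000; (r_i+r_j)·cross = 12.5·-448.0000 = -5600.0000
edge 1: (11.5,0.5)→(19,20)  cross = 11.5·20 − 19·0.5 = 220.5000; (r_i+r_j)·cross = 30.5·220.5000 = 6725.2500
edge 2: (19,20)→(16.5,34)  cross = 19·34 − 16.5·20 = 316.0000; (r_i+r_j)·cross = 35.5·316.0000 = 11218.0000
edge 3: (16.5,34)→(15,35.5)  cross = 16.5·35.5 − 15·34 = 75.7500; (r_i+r_j)·cross = 31.5·75.7500 = 2386.1250
edge 4: (15,35.5)→(1,39)  cross = 15·39 − 1·35.5 = 549.5000; (r_i+r_j)·cross = 16·549.5000 = 8792.0000
Σcross = 713.7500 → A = |Σcross|/2 = 356.8750 mm²
Σ(r_i+r_j)·cross = 23521.3750 → first moment M = |Σ|/6 = 3920.2292
R_c = M/A = 3920.2292/356.8750 = 10.9849 mm
θ = 140° = 2.443461 rad
V = θ·R_c·A = 2.443461·10.9849·356.8750 = 9578.927 mm³

Volume = 9578.927 mm³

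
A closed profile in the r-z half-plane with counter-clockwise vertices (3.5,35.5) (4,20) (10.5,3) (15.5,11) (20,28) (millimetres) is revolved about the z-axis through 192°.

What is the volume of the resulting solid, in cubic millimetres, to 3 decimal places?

Profile (r,z), 5 vertices: (3.5,35.5) (4,20) (10.5,3) (15.5,11) (20,28)
edge 0: (3.5,35.5)→(4,20)  cross = 3.5·20 − 4·35.5 = -72.0000; (r_i+r_j)·cross = 7.5·-72.0000 = -540.0000
edge 1: (4,20)→(10.5,3)  cross = 4·3 − 10.5·20 = -198.0000; (r_i+r_j)·cross = 14.5·-198.0000 = -2871.0000
edge 2: (10.5,3)→(15.5,11)  cross = 10.5·11 − 15.5·3 = 69.0000; (r_i+r_j)·cross = 26·69.0000 = 1794.0000
edge 3: (15.5,11)→(20,28)  cross = 15.5·28 − 20·11 = 214.0000; (r_i+r_j)·cross = 35.5·214.0000 = 7597.0000
edge 4: (20,28)→(3.5,35.5)  cross = 20·35.5 − 3.5·28 = 612.0000; (r_i+r_j)·cross = 23.5·612.0000 = 14382.0000
Σcross = 625.0000 → A = |Σcross|/2 = 312.5000 mm²
Σ(r_i+r_j)·cross = 20362.0000 → first moment M = |Σ|/6 = 3393.6667
R_c = M/A = 3393.6667/312.5000 = 10.8597 mm
θ = 192° = 3.351032 rad
V = θ·R_c·A = 3.351032·10.8597·312.5000 = 11372.286 mm³

Volume = 11372.286 mm³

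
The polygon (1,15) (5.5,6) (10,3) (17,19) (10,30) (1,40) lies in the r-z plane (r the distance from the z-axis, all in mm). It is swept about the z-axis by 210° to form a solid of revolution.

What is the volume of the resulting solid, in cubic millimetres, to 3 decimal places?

Volume = 9310.503 mm³

Profile (r,z), 6 vertices: (1,15) (5.5,6) (10,3) (17,19) (10,30) (1,40)
edge 0: (1,15)→(5.5,6)  cross = 1·6 − 5.5·15 = -76.5000; (r_i+r_j)·cross = 6.5·-76.5000 = -497.2500
edge 1: (5.5,6)→(10,3)  cross = 5.5·3 − 10·6 = -43.5000; (r_i+r_j)·cross = 15.5·-43.5000 = -674.2500
edge 2: (10,3)→(17,19)  cross = 10·19 − 17·3 = 139.0000; (r_i+r_j)·cross = 27·139.0000 = 3753.0000
edge 3: (17,19)→(10,30)  cross = 17·30 − 10·19 = 320.0000; (r_i+r_j)·cross = 27·320.0000 = 8640.0000
edge 4: (10,30)→(1,40)  cross = 10·40 − 1·30 = 370.0000; (r_i+r_j)·cross = 11·370.0000 = 4070.0000
edge 5: (1,40)→(1,15)  cross = 1·15 − 1·40 = -25.0000; (r_i+r_j)·cross = 2·-25.0000 = -50.0000
Σcross = 684.0000 → A = |Σcross|/2 = 342.0000 mm²
Σ(r_i+r_j)·cross = 15241.5000 → first moment M = |Σ|/6 = 2540.2500
R_c = M/A = 2540.2500/342.0000 = 7.4276 mm
θ = 210° = 3.665191 rad
V = θ·R_c·A = 3.665191·7.4276·342.0000 = 9310.503 mm³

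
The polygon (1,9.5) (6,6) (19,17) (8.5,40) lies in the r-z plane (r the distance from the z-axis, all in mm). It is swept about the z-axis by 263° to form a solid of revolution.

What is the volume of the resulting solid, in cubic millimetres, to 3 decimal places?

Profile (r,z), 4 vertices: (1,9.5) (6,6) (19,17) (8.5,40)
edge 0: (1,9.5)→(6,6)  cross = 1·6 − 6·9.5 = -51.0000; (r_i+r_j)·cross = 7·-51.0000 = -357.0000
edge 1: (6,6)→(19,17)  cross = 6·17 − 19·6 = -12.0000; (r_i+r_j)·cross = 25·-12.0000 = -300.0000
edge 2: (19,17)→(8.5,40)  cross = 19·40 − 8.5·17 = 615.5000; (r_i+r_j)·cross = 27.5·615.5000 = 16926.2500
edge 3: (8.5,40)→(1,9.5)  cross = 8.5·9.5 − 1·40 = 40.7500; (r_i+r_j)·cross = 9.5·40.7500 = 387.1250
Σcross = 593.2500 → A = |Σcross|/2 = 296.6250 mm²
Σ(r_i+r_j)·cross = 16656.3750 → first moment M = |Σ|/6 = 2776.0625
R_c = M/A = 2776.0625/296.6250 = 9.3588 mm
θ = 263° = 4.590216 rad
V = θ·R_c·A = 4.590216·9.3588·296.6250 = 12742.726 mm³

Volume = 12742.726 mm³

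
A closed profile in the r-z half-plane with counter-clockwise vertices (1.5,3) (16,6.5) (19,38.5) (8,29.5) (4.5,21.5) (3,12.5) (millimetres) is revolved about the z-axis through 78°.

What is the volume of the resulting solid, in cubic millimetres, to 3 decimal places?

Volume = 5393.355 mm³

Profile (r,z), 6 vertices: (1.5,3) (16,6.5) (19,38.5) (8,29.5) (4.5,21.5) (3,12.5)
edge 0: (1.5,3)→(16,6.5)  cross = 1.5·6.5 − 16·3 = -38.2500; (r_i+r_j)·cross = 17.5·-38.2500 = -669.3750
edge 1: (16,6.5)→(19,38.5)  cross = 16·38.5 − 19·6.5 = 492.5000; (r_i+r_j)·cross = 35·492.5000 = 17237.5000
edge 2: (19,38.5)→(8,29.5)  cross = 19·29.5 − 8·38.5 = 252.5000; (r_i+r_j)·cross = 27·252.5000 = 6817.5000
edge 3: (8,29.5)→(4.5,21.5)  cross = 8·21.5 − 4.5·29.5 = 39.2500; (r_i+r_j)·cross = 12.5·39.2500 = 490.6250
edge 4: (4.5,21.5)→(3,12.5)  cross = 4.5·12.5 − 3·21.5 = -8.2500; (r_i+r_j)·cross = 7.5·-8.2500 = -61.8750
edge 5: (3,12.5)→(1.5,3)  cross = 3·3 − 1.5·12.5 = -9.7500; (r_i+r_j)·cross = 4.5·-9.7500 = -43.8750
Σcross = 728.0000 → A = |Σcross|/2 = 364.0000 mm²
Σ(r_i+r_j)·cross = 23770.5000 → first moment M = |Σ|/6 = 3961.7500
R_c = M/A = 3961.7500/364.0000 = 10.8839 mm
θ = 78° = 1.361357 rad
V = θ·R_c·A = 1.361357·10.8839·364.0000 = 5393.355 mm³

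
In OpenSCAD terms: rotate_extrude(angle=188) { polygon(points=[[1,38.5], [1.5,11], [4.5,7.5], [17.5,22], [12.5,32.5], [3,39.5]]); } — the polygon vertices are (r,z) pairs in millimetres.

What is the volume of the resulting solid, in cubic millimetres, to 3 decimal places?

Profile (r,z), 6 vertices: (1,38.5) (1.5,11) (4.5,7.5) (17.5,22) (12.5,32.5) (3,39.5)
edge 0: (1,38.5)→(1.5,11)  cross = 1·11 − 1.5·38.5 = -46.7500; (r_i+r_j)·cross = 2.5·-46.7500 = -116.8750
edge 1: (1.5,11)→(4.5,7.5)  cross = 1.5·7.5 − 4.5·11 = -38.2500; (r_i+r_j)·cross = 6·-38.2500 = -229.5000
edge 2: (4.5,7.5)→(17.5,22)  cross = 4.5·22 − 17.5·7.5 = -32.2500; (r_i+r_j)·cross = 22·-32.2500 = -709.5000
edge 3: (17.5,22)→(12.5,32.5)  cross = 17.5·32.5 − 12.5·22 = 293.7500; (r_i+r_j)·cross = 30·293.7500 = 8812.5000
edge 4: (12.5,32.5)→(3,39.5)  cross = 12.5·39.5 − 3·32.5 = 396.2500; (r_i+r_j)·cross = 15.5·396.2500 = 6141.8750
edge 5: (3,39.5)→(1,38.5)  cross = 3·38.5 − 1·39.5 = 76.0000; (r_i+r_j)·cross = 4·76.0000 = 304.0000
Σcross = 648.7500 → A = |Σcross|/2 = 324.3750 mm²
Σ(r_i+r_j)·cross = 14202.5000 → first moment M = |Σ|/6 = 2367.0833
R_c = M/A = 2367.0833/324.3750 = 7.2974 mm
θ = 188° = 3.281219 rad
V = θ·R_c·A = 3.281219·7.2974·324.3750 = 7766.919 mm³

Volume = 7766.919 mm³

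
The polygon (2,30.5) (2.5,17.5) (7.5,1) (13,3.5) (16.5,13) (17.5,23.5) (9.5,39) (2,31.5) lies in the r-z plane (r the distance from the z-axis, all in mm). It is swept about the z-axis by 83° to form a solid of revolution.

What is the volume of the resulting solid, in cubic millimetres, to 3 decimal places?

Profile (r,z), 8 vertices: (2,30.5) (2.5,17.5) (7.5,1) (13,3.5) (16.5,13) (17.5,23.5) (9.5,39) (2,31.5)
edge 0: (2,30.5)→(2.5,17.5)  cross = 2·17.5 − 2.5·30.5 = -41.2500; (r_i+r_j)·cross = 4.5·-41.2500 = -185.6250
edge 1: (2.5,17.5)→(7.5,1)  cross = 2.5·1 − 7.5·17.5 = -128.7500; (r_i+r_j)·cross = 10·-128.7500 = -1287.5000
edge 2: (7.5,1)→(13,3.5)  cross = 7.5·3.5 − 13·1 = 13.2500; (r_i+r_j)·cross = 20.5·13.2500 = 271.6250
edge 3: (13,3.5)→(16.5,13)  cross = 13·13 − 16.5·3.5 = 111.2500; (r_i+r_j)·cross = 29.5·111.2500 = 3281.8750
edge 4: (16.5,13)→(17.5,23.5)  cross = 16.5·23.5 − 17.5·13 = 160.2500; (r_i+r_j)·cross = 34·160.2500 = 5448.5000
edge 5: (17.5,23.5)→(9.5,39)  cross = 17.5·39 − 9.5·23.5 = 459.2500; (r_i+r_j)·cross = 27·459.2500 = 12399.7500
edge 6: (9.5,39)→(2,31.5)  cross = 9.5·31.5 − 2·39 = 221.2500; (r_i+r_j)·cross = 11.5·221.2500 = 2544.3750
edge 7: (2,31.5)→(2,30.5)  cross = 2·30.5 − 2·31.5 = -2.0000; (r_i+r_j)·cross = 4·-2.0000 = -8.0000
Σcross = 793.2500 → A = |Σcross|/2 = 396.6250 mm²
Σ(r_i+r_j)·cross = 22465.0000 → first moment M = |Σ|/6 = 3744.1667
R_c = M/A = 3744.1667/396.6250 = 9.4401 mm
θ = 83° = 1.448623 rad
V = θ·R_c·A = 1.448623·9.4401·396.6250 = 5423.887 mm³

Volume = 5423.887 mm³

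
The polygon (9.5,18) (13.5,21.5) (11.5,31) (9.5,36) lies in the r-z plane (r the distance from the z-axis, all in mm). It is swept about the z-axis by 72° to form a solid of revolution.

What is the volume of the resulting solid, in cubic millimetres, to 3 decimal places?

Profile (r,z), 4 vertices: (9.5,18) (13.5,21.5) (11.5,31) (9.5,36)
edge 0: (9.5,18)→(13.5,21.5)  cross = 9.5·21.5 − 13.5·18 = -38.7500; (r_i+r_j)·cross = 23·-38.7500 = -891.2500
edge 1: (13.5,21.5)→(11.5,31)  cross = 13.5·31 − 11.5·21.5 = 171.2500; (r_i+r_j)·cross = 25·171.2500 = 4281.2500
edge 2: (11.5,31)→(9.5,36)  cross = 11.5·36 − 9.5·31 = 119.5000; (r_i+r_j)·cross = 21·119.5000 = 2509.5000
edge 3: (9.5,36)→(9.5,18)  cross = 9.5·18 − 9.5·36 = -171.0000; (r_i+r_j)·cross = 19·-171.0000 = -3249.0000
Σcross = 81.0000 → A = |Σcross|/2 = 40.5000 mm²
Σ(r_i+r_j)·cross = 2650.5000 → first moment M = |Σ|/6 = 441.7500
R_c = M/A = 441.7500/40.5000 = 10.9074 mm
θ = 72° = 1.256637 rad
V = θ·R_c·A = 1.256637·10.9074·40.5000 = 555.119 mm³

Volume = 555.119 mm³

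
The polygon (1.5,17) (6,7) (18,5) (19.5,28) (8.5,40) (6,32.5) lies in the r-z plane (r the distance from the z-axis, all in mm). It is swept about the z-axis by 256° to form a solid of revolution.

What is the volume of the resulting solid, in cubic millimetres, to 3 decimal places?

Volume = 21114.854 mm³

Profile (r,z), 6 vertices: (1.5,17) (6,7) (18,5) (19.5,28) (8.5,40) (6,32.5)
edge 0: (1.5,17)→(6,7)  cross = 1.5·7 − 6·17 = -91.5000; (r_i+r_j)·cross = 7.5·-91.5000 = -686.2500
edge 1: (6,7)→(18,5)  cross = 6·5 − 18·7 = -96.0000; (r_i+r_j)·cross = 24·-96.0000 = -2304.0000
edge 2: (18,5)→(19.5,28)  cross = 18·28 − 19.5·5 = 406.5000; (r_i+r_j)·cross = 37.5·406.5000 = 15243.7500
edge 3: (19.5,28)→(8.5,40)  cross = 19.5·40 − 8.5·28 = 542.0000; (r_i+r_j)·cross = 28·542.0000 = 15176.0000
edge 4: (8.5,40)→(6,32.5)  cross = 8.5·32.5 − 6·40 = 36.2500; (r_i+r_j)·cross = 14.5·36.2500 = 525.6250
edge 5: (6,32.5)→(1.5,17)  cross = 6·17 − 1.5·32.5 = 53.2500; (r_i+r_j)·cross = 7.5·53.2500 = 399.3750
Σcross = 850.5000 → A = |Σcross|/2 = 425.2500 mm²
Σ(r_i+r_j)·cross = 28354.5000 → first moment M = |Σ|/6 = 4725.7500
R_c = M/A = 4725.7500/425.2500 = 11.1129 mm
θ = 256° = 4.468043 rad
V = θ·R_c·A = 4.468043·11.1129·425.2500 = 21114.854 mm³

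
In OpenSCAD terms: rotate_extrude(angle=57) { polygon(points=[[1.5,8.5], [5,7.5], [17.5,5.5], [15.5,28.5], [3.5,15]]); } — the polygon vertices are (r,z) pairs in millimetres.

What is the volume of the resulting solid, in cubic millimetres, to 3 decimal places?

Volume = 2265.992 mm³

Profile (r,z), 5 vertices: (1.5,8.5) (5,7.5) (17.5,5.5) (15.5,28.5) (3.5,15)
edge 0: (1.5,8.5)→(5,7.5)  cross = 1.5·7.5 − 5·8.5 = -31.2500; (r_i+r_j)·cross = 6.5·-31.2500 = -203.1250
edge 1: (5,7.5)→(17.5,5.5)  cross = 5·5.5 − 17.5·7.5 = -103.7500; (r_i+r_j)·cross = 22.5·-103.7500 = -2334.3750
edge 2: (17.5,5.5)→(15.5,28.5)  cross = 17.5·28.5 − 15.5·5.5 = 413.5000; (r_i+r_j)·cross = 33·413.5000 = 13645.5000
edge 3: (15.5,28.5)→(3.5,15)  cross = 15.5·15 − 3.5·28.5 = 132.7500; (r_i+r_j)·cross = 19·132.7500 = 2522.2500
edge 4: (3.5,15)→(1.5,8.5)  cross = 3.5·8.5 − 1.5·15 = 7.2500; (r_i+r_j)·cross = 5·7.2500 = 36.2500
Σcross = 418.5000 → A = |Σcross|/2 = 209.2500 mm²
Σ(r_i+r_j)·cross = 13666.5000 → first moment M = |Σ|/6 = 2277.7500
R_c = M/A = 2277.7500/209.2500 = 10.8853 mm
θ = 57° = 0.994838 rad
V = θ·R_c·A = 0.994838·10.8853·209.2500 = 2265.992 mm³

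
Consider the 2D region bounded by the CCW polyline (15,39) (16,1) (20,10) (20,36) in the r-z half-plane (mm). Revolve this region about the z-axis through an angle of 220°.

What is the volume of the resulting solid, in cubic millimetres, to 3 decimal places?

Volume = 9830.334 mm³

Profile (r,z), 4 vertices: (15,39) (16,1) (20,10) (20,36)
edge 0: (15,39)→(16,1)  cross = 15·1 − 16·39 = -609.0000; (r_i+r_j)·cross = 31·-609.0000 = -18879.0000
edge 1: (16,1)→(20,10)  cross = 16·10 − 20·1 = 140.0000; (r_i+r_j)·cross = 36·140.0000 = 5040.0000
edge 2: (20,10)→(20,36)  cross = 20·36 − 20·10 = 520.0000; (r_i+r_j)·cross = 40·520.0000 = 20800.0000
edge 3: (20,36)→(15,39)  cross = 20·39 − 15·36 = 240.0000; (r_i+r_j)·cross = 35·240.0000 = 8400.0000
Σcross = 291.0000 → A = |Σcross|/2 = 145.5000 mm²
Σ(r_i+r_j)·cross = 15361.0000 → first moment M = |Σ|/6 = 2560.1667
R_c = M/A = 2560.1667/145.5000 = 17.5956 mm
θ = 220° = 3.839724 rad
V = θ·R_c·A = 3.839724·17.5956·145.5000 = 9830.334 mm³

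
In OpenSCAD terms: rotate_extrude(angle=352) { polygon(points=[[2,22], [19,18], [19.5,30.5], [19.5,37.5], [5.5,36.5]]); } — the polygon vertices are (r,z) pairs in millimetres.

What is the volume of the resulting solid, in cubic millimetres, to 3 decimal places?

Profile (r,z), 5 vertices: (2,22) (19,18) (19.5,30.5) (19.5,37.5) (5.5,36.5)
edge 0: (2,22)→(19,18)  cross = 2·18 − 19·22 = -382.0000; (r_i+r_j)·cross = 21·-382.0000 = -8022.0000
edge 1: (19,18)→(19.5,30.5)  cross = 19·30.5 − 19.5·18 = 228.5000; (r_i+r_j)·cross = 38.5·228.5000 = 8797.2500
edge 2: (19.5,30.5)→(19.5,37.5)  cross = 19.5·37.5 − 19.5·30.5 = 136.5000; (r_i+r_j)·cross = 39·136.5000 = 5323.5000
edge 3: (19.5,37.5)→(5.5,36.5)  cross = 19.5·36.5 − 5.5·37.5 = 505.5000; (r_i+r_j)·cross = 25·505.5000 = 12637.5000
edge 4: (5.5,36.5)→(2,22)  cross = 5.5·22 − 2·36.5 = 48.0000; (r_i+r_j)·cross = 7.5·48.0000 = 360.0000
Σcross = 536.5000 → A = |Σcross|/2 = 268.2500 mm²
Σ(r_i+r_j)·cross = 19096.2500 → first moment M = |Σ|/6 = 3182.7083
R_c = M/A = 3182.7083/268.2500 = 11.8647 mm
θ = 352° = 6.143559 rad
V = θ·R_c·A = 6.143559·11.8647·268.2500 = 19553.156 mm³

Volume = 19553.156 mm³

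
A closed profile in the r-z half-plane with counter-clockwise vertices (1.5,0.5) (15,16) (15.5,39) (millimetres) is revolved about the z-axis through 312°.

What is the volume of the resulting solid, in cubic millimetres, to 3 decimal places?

Volume = 8792.550 mm³

Profile (r,z), 3 vertices: (1.5,0.5) (15,16) (15.5,39)
edge 0: (1.5,0.5)→(15,16)  cross = 1.5·16 − 15·0.5 = 16.5000; (r_i+r_j)·cross = 16.5·16.5000 = 272.2500
edge 1: (15,16)→(15.5,39)  cross = 15·39 − 15.5·16 = 337.0000; (r_i+r_j)·cross = 30.5·337.0000 = 10278.5000
edge 2: (15.5,39)→(1.5,0.5)  cross = 15.5·0.5 − 1.5·39 = -50.7500; (r_i+r_j)·cross = 17·-50.7500 = -862.7500
Σcross = 302.7500 → A = |Σcross|/2 = 151.3750 mm²
Σ(r_i+r_j)·cross = 9688.0000 → first moment M = |Σ|/6 = 1614.6667
R_c = M/A = 1614.6667/151.3750 = 10.6667 mm
θ = 312° = 5.445427 rad
V = θ·R_c·A = 5.445427·10.6667·151.3750 = 8792.550 mm³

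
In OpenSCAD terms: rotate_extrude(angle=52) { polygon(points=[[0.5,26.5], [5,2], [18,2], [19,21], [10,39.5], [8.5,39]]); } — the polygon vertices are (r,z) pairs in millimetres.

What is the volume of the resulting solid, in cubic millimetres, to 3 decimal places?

Volume = 4505.883 mm³

Profile (r,z), 6 vertices: (0.5,26.5) (5,2) (18,2) (19,21) (10,39.5) (8.5,39)
edge 0: (0.5,26.5)→(5,2)  cross = 0.5·2 − 5·26.5 = -131.5000; (r_i+r_j)·cross = 5.5·-131.5000 = -723.2500
edge 1: (5,2)→(18,2)  cross = 5·2 − 18·2 = -26.0000; (r_i+r_j)·cross = 23·-26.0000 = -598.0000
edge 2: (18,2)→(19,21)  cross = 18·21 − 19·2 = 340.0000; (r_i+r_j)·cross = 37·340.0000 = 12580.0000
edge 3: (19,21)→(10,39.5)  cross = 19·39.5 − 10·21 = 540.5000; (r_i+r_j)·cross = 29·540.5000 = 15674.5000
edge 4: (10,39.5)→(8.5,39)  cross = 10·39 − 8.5·39.5 = 54.2500; (r_i+r_j)·cross = 18.5·54.2500 = 1003.6250
edge 5: (8.5,39)→(0.5,26.5)  cross = 8.5·26.5 − 0.5·39 = 205.7500; (r_i+r_j)·cross = 9·205.7500 = 1851.7500
Σcross = 983.0000 → A = |Σcross|/2 = 491.5000 mm²
Σ(r_i+r_j)·cross = 29788.6250 → first moment M = |Σ|/6 = 4964.7708
R_c = M/A = 4964.7708/491.5000 = 10.1013 mm
θ = 52° = 0.907571 rad
V = θ·R_c·A = 0.907571·10.1013·491.5000 = 4505.883 mm³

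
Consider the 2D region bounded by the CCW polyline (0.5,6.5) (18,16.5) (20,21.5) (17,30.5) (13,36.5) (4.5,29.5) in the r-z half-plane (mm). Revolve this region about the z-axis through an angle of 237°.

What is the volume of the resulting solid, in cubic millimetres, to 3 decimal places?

Profile (r,z), 6 vertices: (0.5,6.5) (18,16.5) (20,21.5) (17,30.5) (13,36.5) (4.5,29.5)
edge 0: (0.5,6.5)→(18,16.5)  cross = 0.5·16.5 − 18·6.5 = -108.7500; (r_i+r_j)·cross = 18.5·-108.7500 = -2011.8750
edge 1: (18,16.5)→(20,21.5)  cross = 18·21.5 − 20·16.5 = 57.0000; (r_i+r_j)·cross = 38·57.0000 = 2166.0000
edge 2: (20,21.5)→(17,30.5)  cross = 20·30.5 − 17·21.5 = 244.5000; (r_i+r_j)·cross = 37·244.5000 = 9046.5000
edge 3: (17,30.5)→(13,36.5)  cross = 17·36.5 − 13·30.5 = 224.0000; (r_i+r_j)·cross = 30·224.0000 = 6720.0000
edge 4: (13,36.5)→(4.5,29.5)  cross = 13·29.5 − 4.5·36.5 = 219.2500; (r_i+r_j)·cross = 17.5·219.2500 = 3836.8750
edge 5: (4.5,29.5)→(0.5,6.5)  cross = 4.5·6.5 − 0.5·29.5 = 14.5000; (r_i+r_j)·cross = 5·14.5000 = 72.5000
Σcross = 650.5000 → A = |Σcross|/2 = 325.2500 mm²
Σ(r_i+r_j)·cross = 19830.0000 → first moment M = |Σ|/6 = 3305.0000
R_c = M/A = 3305.0000/325.2500 = 10.1614 mm
θ = 237° = 4.136430 rad
V = θ·R_c·A = 4.136430·10.1614·325.2500 = 13670.902 mm³

Volume = 13670.902 mm³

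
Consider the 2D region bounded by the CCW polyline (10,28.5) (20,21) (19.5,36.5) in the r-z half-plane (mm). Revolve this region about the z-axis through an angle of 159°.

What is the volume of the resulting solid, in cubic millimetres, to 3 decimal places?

Volume = 3462.771 mm³

Profile (r,z), 3 vertices: (10,28.5) (20,21) (19.5,36.5)
edge 0: (10,28.5)→(20,21)  cross = 10·21 − 20·28.5 = -360.0000; (r_i+r_j)·cross = 30·-360.0000 = -10800.0000
edge 1: (20,21)→(19.5,36.5)  cross = 20·36.5 − 19.5·21 = 320.5000; (r_i+r_j)·cross = 39.5·320.5000 = 12659.7500
edge 2: (19.5,36.5)→(10,28.5)  cross = 19.5·28.5 − 10·36.5 = 190.7500; (r_i+r_j)·cross = 29.5·190.7500 = 5627.1250
Σcross = 151.2500 → A = |Σcross|/2 = 75.6250 mm²
Σ(r_i+r_j)·cross = 7486.8750 → first moment M = |Σ|/6 = 1247.8125
R_c = M/A = 1247.8125/75.6250 = 16.5000 mm
θ = 159° = 2.775074 rad
V = θ·R_c·A = 2.775074·16.5000·75.6250 = 3462.771 mm³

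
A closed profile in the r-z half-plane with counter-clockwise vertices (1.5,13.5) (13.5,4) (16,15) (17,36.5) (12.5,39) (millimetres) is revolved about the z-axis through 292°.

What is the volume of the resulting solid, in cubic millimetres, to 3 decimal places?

Volume = 16938.288 mm³

Profile (r,z), 5 vertices: (1.5,13.5) (13.5,4) (16,15) (17,36.5) (12.5,39)
edge 0: (1.5,13.5)→(13.5,4)  cross = 1.5·4 − 13.5·13.5 = -176.2500; (r_i+r_j)·cross = 15·-176.2500 = -2643.7500
edge 1: (13.5,4)→(16,15)  cross = 13.5·15 − 16·4 = 138.5000; (r_i+r_j)·cross = 29.5·138.5000 = 4085.7500
edge 2: (16,15)→(17,36.5)  cross = 16·36.5 − 17·15 = 329.0000; (r_i+r_j)·cross = 33·329.0000 = 10857.0000
edge 3: (17,36.5)→(12.5,39)  cross = 17·39 − 12.5·36.5 = 206.7500; (r_i+r_j)·cross = 29.5·206.7500 = 6099.1250
edge 4: (12.5,39)→(1.5,13.5)  cross = 12.5·13.5 − 1.5·39 = 110.2500; (r_i+r_j)·cross = 14·110.2500 = 1543.5000
Σcross = 608.2500 → A = |Σcross|/2 = 304.1250 mm²
Σ(r_i+r_j)·cross = 19941.6250 → first moment M = |Σ|/6 = 3323.6042
R_c = M/A = 3323.6042/304.1250 = 10.9284 mm
θ = 292° = 5.096361 rad
V = θ·R_c·A = 5.096361·10.9284·304.1250 = 16938.288 mm³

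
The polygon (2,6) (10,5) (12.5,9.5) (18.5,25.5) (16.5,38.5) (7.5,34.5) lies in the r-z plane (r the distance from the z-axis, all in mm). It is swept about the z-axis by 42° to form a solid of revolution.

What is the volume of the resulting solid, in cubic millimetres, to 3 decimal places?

Volume = 2598.712 mm³

Profile (r,z), 6 vertices: (2,6) (10,5) (12.5,9.5) (18.5,25.5) (16.5,38.5) (7.5,34.5)
edge 0: (2,6)→(10,5)  cross = 2·5 − 10·6 = -50.0000; (r_i+r_j)·cross = 12·-50.0000 = -600.0000
edge 1: (10,5)→(12.5,9.5)  cross = 10·9.5 − 12.5·5 = 32.5000; (r_i+r_j)·cross = 22.5·32.5000 = 731.2500
edge 2: (12.5,9.5)→(18.5,25.5)  cross = 12.5·25.5 − 18.5·9.5 = 143.0000; (r_i+r_j)·cross = 31·143.0000 = 4433.0000
edge 3: (18.5,25.5)→(16.5,38.5)  cross = 18.5·38.5 − 16.5·25.5 = 291.5000; (r_i+r_j)·cross = 35·291.5000 = 10202.5000
edge 4: (16.5,38.5)→(7.5,34.5)  cross = 16.5·34.5 − 7.5·38.5 = 280.5000; (r_i+r_j)·cross = 24·280.5000 = 6732.0000
edge 5: (7.5,34.5)→(2,6)  cross = 7.5·6 − 2·34.5 = -24.0000; (r_i+r_j)·cross = 9.5·-24.0000 = -228.0000
Σcross = 673.5000 → A = |Σcross|/2 = 336.7500 mm²
Σ(r_i+r_j)·cross = 21270.7500 → first moment M = |Σ|/6 = 3545.1250
R_c = M/A = 3545.1250/336.7500 = 10.5275 mm
θ = 42° = 0.733038 rad
V = θ·R_c·A = 0.733038·10.5275·336.7500 = 2598.712 mm³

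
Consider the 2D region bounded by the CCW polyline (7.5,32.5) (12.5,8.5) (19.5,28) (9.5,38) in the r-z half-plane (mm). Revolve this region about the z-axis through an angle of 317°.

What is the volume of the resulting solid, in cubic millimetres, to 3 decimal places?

Profile (r,z), 4 vertices: (7.5,32.5) (12.5,8.5) (19.5,28) (9.5,38)
edge 0: (7.5,32.5)→(12.5,8.5)  cross = 7.5·8.5 − 12.5·32.5 = -342.5000; (r_i+r_j)·cross = 20·-342.5000 = -6850.0000
edge 1: (12.5,8.5)→(19.5,28)  cross = 12.5·28 − 19.5·8.5 = 184.2500; (r_i+r_j)·cross = 32·184.2500 = 5896.0000
edge 2: (19.5,28)→(9.5,38)  cross = 19.5·38 − 9.5·28 = 475.0000; (r_i+r_j)·cross = 29·475.0000 = 13775.0000
edge 3: (9.5,38)→(7.5,32.5)  cross = 9.5·32.5 − 7.5·38 = 23.7500; (r_i+r_j)·cross = 17·23.7500 = 403.7500
Σcross = 340.5000 → A = |Σcross|/2 = 170.2500 mm²
Σ(r_i+r_j)·cross = 13224.7500 → first moment M = |Σ|/6 = 2204.1250
R_c = M/A = 2204.1250/170.2500 = 12.9464 mm
θ = 317° = 5.532694 rad
V = θ·R_c·A = 5.532694·12.9464·170.2500 = 12194.749 mm³

Volume = 12194.749 mm³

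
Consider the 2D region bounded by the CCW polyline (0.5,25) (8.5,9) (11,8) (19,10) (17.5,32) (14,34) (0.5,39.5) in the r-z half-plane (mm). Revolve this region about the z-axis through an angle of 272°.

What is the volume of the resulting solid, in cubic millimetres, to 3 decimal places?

Profile (r,z), 7 vertices: (0.5,25) (8.5,9) (11,8) (19,10) (17.5,32) (14,34) (0.5,39.5)
edge 0: (0.5,25)→(8.5,9)  cross = 0.5·9 − 8.5·25 = -208.0000; (r_i+r_j)·cross = 9·-208.0000 = -1872.0000
edge 1: (8.5,9)→(11,8)  cross = 8.5·8 − 11·9 = -31.0000; (r_i+r_j)·cross = 19.5·-31.0000 = -604.5000
edge 2: (11,8)→(19,10)  cross = 11·10 − 19·8 = -42.0000; (r_i+r_j)·cross = 30·-42.0000 = -1260.0000
edge 3: (19,10)→(17.5,32)  cross = 19·32 − 17.5·10 = 433.0000; (r_i+r_j)·cross = 36.5·433.0000 = 15804.5000
edge 4: (17.5,32)→(14,34)  cross = 17.5·34 − 14·32 = 147.0000; (r_i+r_j)·cross = 31.5·147.0000 = 4630.5000
edge 5: (14,34)→(0.5,39.5)  cross = 14·39.5 − 0.5·34 = 536.0000; (r_i+r_j)·cross = 14.5·536.0000 = 7772.0000
edge 6: (0.5,39.5)→(0.5,25)  cross = 0.5·25 − 0.5·39.5 = -7.2500; (r_i+r_j)·cross = 1·-7.2500 = -7.2500
Σcross = 827.7500 → A = |Σcross|/2 = 413.8750 mm²
Σ(r_i+r_j)·cross = 24463.2500 → first moment M = |Σ|/6 = 4077.2083
R_c = M/A = 4077.2083/413.8750 = 9.8513 mm
θ = 272° = 4.747296 rad
V = θ·R_c·A = 4.747296·9.8513·413.8750 = 19355.713 mm³

Volume = 19355.713 mm³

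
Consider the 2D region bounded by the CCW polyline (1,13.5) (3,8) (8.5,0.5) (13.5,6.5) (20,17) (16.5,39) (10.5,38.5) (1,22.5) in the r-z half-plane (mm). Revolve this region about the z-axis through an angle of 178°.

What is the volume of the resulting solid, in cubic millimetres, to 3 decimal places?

Profile (r,z), 8 vertices: (1,13.5) (3,8) (8.5,0.5) (13.5,6.5) (20,17) (16.5,39) (10.5,38.5) (1,22.5)
edge 0: (1,13.5)→(3,8)  cross = 1·8 − 3·13.5 = -32.5000; (r_i+r_j)·cross = 4·-32.5000 = -130.0000
edge 1: (3,8)→(8.5,0.5)  cross = 3·0.5 − 8.5·8 = -66.5000; (r_i+r_j)·cross = 11.5·-66.5000 = -764.7500
edge 2: (8.5,0.5)→(13.5,6.5)  cross = 8.5·6.5 − 13.5·0.5 = 48.5000; (r_i+r_j)·cross = 22·48.5000 = 1067.0000
edge 3: (13.5,6.5)→(20,17)  cross = 13.5·17 − 20·6.5 = 99.5000; (r_i+r_j)·cross = 33.5·99.5000 = 3333.2500
edge 4: (20,17)→(16.5,39)  cross = 20·39 − 16.5·17 = 499.5000; (r_i+r_j)·cross = 36.5·499.5000 = 18231.7500
edge 5: (16.5,39)→(10.5,38.5)  cross = 16.5·38.5 − 10.5·39 = 225.7500; (r_i+r_j)·cross = 27·225.7500 = 6095.2500
edge 6: (10.5,38.5)→(1,22.5)  cross = 10.5·22.5 − 1·38.5 = 197.7500; (r_i+r_j)·cross = 11.5·197.7500 = 2274.1250
edge 7: (1,22.5)→(1,13.5)  cross = 1·13.5 − 1·22.5 = -9.0000; (r_i+r_j)·cross = 2·-9.0000 = -18.0000
Σcross = 963.0000 → A = |Σcross|/2 = 481.5000 mm²
Σ(r_i+r_j)·cross = 30088.6250 → first moment M = |Σ|/6 = 5014.7708
R_c = M/A = 5014.7708/481.5000 = 10.4149 mm
θ = 178° = 3.106686 rad
V = θ·R_c·A = 3.106686·10.4149·481.5000 = 15579.319 mm³

Volume = 15579.319 mm³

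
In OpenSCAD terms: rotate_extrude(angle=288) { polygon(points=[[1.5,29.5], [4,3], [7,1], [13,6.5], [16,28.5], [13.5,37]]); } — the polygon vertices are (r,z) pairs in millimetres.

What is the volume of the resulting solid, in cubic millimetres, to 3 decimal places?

Volume = 15768.596 mm³

Profile (r,z), 6 vertices: (1.5,29.5) (4,3) (7,1) (13,6.5) (16,28.5) (13.5,37)
edge 0: (1.5,29.5)→(4,3)  cross = 1.5·3 − 4·29.5 = -113.5000; (r_i+r_j)·cross = 5.5·-113.5000 = -624.2500
edge 1: (4,3)→(7,1)  cross = 4·1 − 7·3 = -17.0000; (r_i+r_j)·cross = 11·-17.0000 = -187.0000
edge 2: (7,1)→(13,6.5)  cross = 7·6.5 − 13·1 = 32.5000; (r_i+r_j)·cross = 20·32.5000 = 650.0000
edge 3: (13,6.5)→(16,28.5)  cross = 13·28.5 − 16·6.5 = 266.5000; (r_i+r_j)·cross = 29·266.5000 = 7728.5000
edge 4: (16,28.5)→(13.5,37)  cross = 16·37 − 13.5·28.5 = 207.2500; (r_i+r_j)·cross = 29.5·207.2500 = 6113.8750
edge 5: (13.5,37)→(1.5,29.5)  cross = 13.5·29.5 − 1.5·37 = 342.7500; (r_i+r_j)·cross = 15·342.7500 = 5141.2500
Σcross = 718.5000 → A = |Σcross|/2 = 359.2500 mm²
Σ(r_i+r_j)·cross = 18822.3750 → first moment M = |Σ|/6 = 3137.0625
R_c = M/A = 3137.0625/359.2500 = 8.7323 mm
θ = 288° = 5.026548 rad
V = θ·R_c·A = 5.026548·8.7323·359.2500 = 15768.596 mm³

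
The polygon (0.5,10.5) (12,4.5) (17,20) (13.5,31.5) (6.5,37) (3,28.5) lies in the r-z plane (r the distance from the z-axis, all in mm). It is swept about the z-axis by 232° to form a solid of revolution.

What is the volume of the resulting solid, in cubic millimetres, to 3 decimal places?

Volume = 12115.858 mm³

Profile (r,z), 6 vertices: (0.5,10.5) (12,4.5) (17,20) (13.5,31.5) (6.5,37) (3,28.5)
edge 0: (0.5,10.5)→(12,4.5)  cross = 0.5·4.5 − 12·10.5 = -123.7500; (r_i+r_j)·cross = 12.5·-123.7500 = -1546.8750
edge 1: (12,4.5)→(17,20)  cross = 12·20 − 17·4.5 = 163.5000; (r_i+r_j)·cross = 29·163.5000 = 4741.5000
edge 2: (17,20)→(13.5,31.5)  cross = 17·31.5 − 13.5·20 = 265.5000; (r_i+r_j)·cross = 30.5·265.5000 = 8097.7500
edge 3: (13.5,31.5)→(6.5,37)  cross = 13.5·37 − 6.5·31.5 = 294.7500; (r_i+r_j)·cross = 20·294.7500 = 5895.0000
edge 4: (6.5,37)→(3,28.5)  cross = 6.5·28.5 − 3·37 = 74.2500; (r_i+r_j)·cross = 9.5·74.2500 = 705.3750
edge 5: (3,28.5)→(0.5,10.5)  cross = 3·10.5 − 0.5·28.5 = 17.2500; (r_i+r_j)·cross = 3.5·17.2500 = 60.3750
Σcross = 691.5000 → A = |Σcross|/2 = 345.7500 mm²
Σ(r_i+r_j)·cross = 17953.1250 → first moment M = |Σ|/6 = 2992.1875
R_c = M/A = 2992.1875/345.7500 = 8.6542 mm
θ = 232° = 4.049164 rad
V = θ·R_c·A = 4.049164·8.6542·345.7500 = 12115.858 mm³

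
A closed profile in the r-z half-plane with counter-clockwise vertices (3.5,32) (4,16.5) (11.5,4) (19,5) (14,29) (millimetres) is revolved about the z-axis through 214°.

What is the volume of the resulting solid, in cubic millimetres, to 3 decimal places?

Volume = 11299.945 mm³

Profile (r,z), 5 vertices: (3.5,32) (4,16.5) (11.5,4) (19,5) (14,29)
edge 0: (3.5,32)→(4,16.5)  cross = 3.5·16.5 − 4·32 = -70.2500; (r_i+r_j)·cross = 7.5·-70.2500 = -526.8750
edge 1: (4,16.5)→(11.5,4)  cross = 4·4 − 11.5·16.5 = -173.7500; (r_i+r_j)·cross = 15.5·-173.7500 = -2693.1250
edge 2: (11.5,4)→(19,5)  cross = 11.5·5 − 19·4 = -18.5000; (r_i+r_j)·cross = 30.5·-18.5000 = -564.2500
edge 3: (19,5)→(14,29)  cross = 19·29 − 14·5 = 481.0000; (r_i+r_j)·cross = 33·481.0000 = 15873.0000
edge 4: (14,29)→(3.5,32)  cross = 14·32 − 3.5·29 = 346.5000; (r_i+r_j)·cross = 17.5·346.5000 = 6063.7500
Σcross = 565.0000 → A = |Σcross|/2 = 282.5000 mm²
Σ(r_i+r_j)·cross = 18152.5000 → first moment M = |Σ|/6 = 3025.4167
R_c = M/A = 3025.4167/282.5000 = 10.7094 mm
θ = 214° = 3.735005 rad
V = θ·R_c·A = 3.735005·10.7094·282.5000 = 11299.945 mm³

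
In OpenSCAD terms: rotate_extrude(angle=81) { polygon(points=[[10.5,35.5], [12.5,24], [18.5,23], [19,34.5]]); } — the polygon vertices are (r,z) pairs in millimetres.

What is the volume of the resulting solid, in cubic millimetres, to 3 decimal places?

Profile (r,z), 4 vertices: (10.5,35.5) (12.5,24) (18.5,23) (19,34.5)
edge 0: (10.5,35.5)→(12.5,24)  cross = 10.5·24 − 12.5·35.5 = -191.7500; (r_i+r_j)·cross = 23·-191.7500 = -4410.2500
edge 1: (12.5,24)→(18.5,23)  cross = 12.5·23 − 18.5·24 = -156.5000; (r_i+r_j)·cross = 31·-156.5000 = -4851.5000
edge 2: (18.5,23)→(19,34.5)  cross = 18.5·34.5 − 19·23 = 201.2500; (r_i+r_j)·cross = 37.5·201.2500 = 7546.8750
edge 3: (19,34.5)→(10.5,35.5)  cross = 19·35.5 − 10.5·34.5 = 312.2500; (r_i+r_j)·cross = 29.5·312.2500 = 9211.3750
Σcross = 165.2500 → A = |Σcross|/2 = 82.6250 mm²
Σ(r_i+r_j)·cross = 7496.5000 → first moment M = |Σ|/6 = 1249.4167
R_c = M/A = 1249.4167/82.6250 = 15.1215 mm
θ = 81° = 1.413717 rad
V = θ·R_c·A = 1.413717·15.1215·82.6250 = 1766.321 mm³

Volume = 1766.321 mm³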